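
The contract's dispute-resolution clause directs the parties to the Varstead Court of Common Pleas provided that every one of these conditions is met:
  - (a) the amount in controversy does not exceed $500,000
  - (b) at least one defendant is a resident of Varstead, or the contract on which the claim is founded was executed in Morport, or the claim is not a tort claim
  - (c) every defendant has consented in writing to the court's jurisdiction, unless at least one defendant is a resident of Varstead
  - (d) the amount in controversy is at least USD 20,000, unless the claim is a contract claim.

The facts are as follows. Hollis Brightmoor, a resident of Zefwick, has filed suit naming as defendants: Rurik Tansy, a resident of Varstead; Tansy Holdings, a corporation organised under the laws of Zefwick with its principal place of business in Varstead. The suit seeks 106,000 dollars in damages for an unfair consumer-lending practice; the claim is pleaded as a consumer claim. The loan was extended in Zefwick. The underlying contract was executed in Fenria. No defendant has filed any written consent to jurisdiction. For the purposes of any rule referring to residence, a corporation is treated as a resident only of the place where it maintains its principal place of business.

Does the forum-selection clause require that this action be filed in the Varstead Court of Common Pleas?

Yes

The Varstead Court of Common Pleas:
  (a) The amount in controversy is 106,000 dollars, within the $500,000 ceiling. Condition met.
  (b) Rurik Tansy resides in Varstead, so one alternative holds. Satisfied.
  (c) No such written consent has been filed. But Rurik Tansy resides in Varstead, and the 'unless' clause therefore excuses the requirement. Condition met.
  (d) The amount in controversy is $106,000, which meets the 20,000 dollars floor. Satisfied.
  → The clause applies.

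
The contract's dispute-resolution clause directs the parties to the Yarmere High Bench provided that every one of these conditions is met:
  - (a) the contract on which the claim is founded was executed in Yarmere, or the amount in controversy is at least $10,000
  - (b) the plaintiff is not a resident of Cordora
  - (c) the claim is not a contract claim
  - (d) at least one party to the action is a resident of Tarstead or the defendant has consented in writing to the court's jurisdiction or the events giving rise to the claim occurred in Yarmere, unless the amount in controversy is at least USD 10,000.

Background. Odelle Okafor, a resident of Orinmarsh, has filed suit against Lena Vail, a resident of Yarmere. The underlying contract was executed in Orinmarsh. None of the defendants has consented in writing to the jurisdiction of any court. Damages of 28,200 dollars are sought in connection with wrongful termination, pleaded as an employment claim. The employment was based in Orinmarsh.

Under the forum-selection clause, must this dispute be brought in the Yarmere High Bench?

The Yarmere High Bench:
  (a) The amount in controversy is USD 28,200, which meets the 10,000 dollars floor, so one alternative holds. Condition met.
  (b) The plaintiff resides in Orinmarsh, which is not Cordora. Condition met.
  (c) The claim is an employment claim, not a contract claim. Satisfied.
  (d) No party resides in Tarstead; no such written consent has been filed; the operative events occurred in Orinmarsh, not Yarmere — every alternative fails. However, the amount in controversy is 28,200 dollars, which meets the $10,000 floor, so the 'unless' proviso supplies this condition. Condition met.
  → Forum clause is triggered.

Yes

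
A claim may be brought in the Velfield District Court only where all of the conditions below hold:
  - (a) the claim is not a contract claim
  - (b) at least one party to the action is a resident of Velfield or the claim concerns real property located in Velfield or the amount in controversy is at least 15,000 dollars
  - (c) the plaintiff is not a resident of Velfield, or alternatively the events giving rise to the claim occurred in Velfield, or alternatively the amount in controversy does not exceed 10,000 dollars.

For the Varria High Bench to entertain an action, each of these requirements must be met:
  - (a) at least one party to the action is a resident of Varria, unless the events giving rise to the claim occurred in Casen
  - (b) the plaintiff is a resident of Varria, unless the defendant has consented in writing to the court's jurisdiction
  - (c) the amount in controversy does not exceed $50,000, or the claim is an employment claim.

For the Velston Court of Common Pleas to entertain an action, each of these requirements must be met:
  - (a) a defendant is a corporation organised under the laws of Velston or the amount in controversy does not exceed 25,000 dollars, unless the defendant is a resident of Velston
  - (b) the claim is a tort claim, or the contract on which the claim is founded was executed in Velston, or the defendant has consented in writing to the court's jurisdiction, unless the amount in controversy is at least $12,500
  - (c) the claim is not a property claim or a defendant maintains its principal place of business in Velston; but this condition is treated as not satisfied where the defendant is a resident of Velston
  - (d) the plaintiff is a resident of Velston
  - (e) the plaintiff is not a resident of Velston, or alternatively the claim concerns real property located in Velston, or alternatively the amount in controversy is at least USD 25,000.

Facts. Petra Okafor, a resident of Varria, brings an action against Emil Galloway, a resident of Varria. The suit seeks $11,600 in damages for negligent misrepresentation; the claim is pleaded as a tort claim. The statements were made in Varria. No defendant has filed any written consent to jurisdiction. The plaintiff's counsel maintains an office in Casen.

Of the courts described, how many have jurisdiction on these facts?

1

The Velfield District Court:
  (a) The claim is a tort claim, not a contract claim. Satisfied.
  (b) No party resides in Velfield; the claim does not concern real property; the amount in controversy is 11,600 dollars, below the $15,000 floor — none of the alternatives is met. Condition not met.
  (c) The plaintiff resides in Varria, which is not Velfield, so one alternative holds. Condition met.
  → Not every requirement is met — no jurisdiction.
The Varria High Bench:
  (a) Petra Okafor resides in Varria. Satisfied.
  (b) The plaintiff resides in Varria. Condition met.
  (c) The amount in controversy is $11,600, within the $50,000 ceiling, which satisfies one of the alternatives. Condition met.
  → Jurisdiction lies.
The Velston Court of Common Pleas:
  (a) The amount in controversy is $11,600, within the USD 25,000 ceiling, so one alternative holds. Satisfied.
  (b) The claim is a tort claim, so this disjunct is met. Satisfied.
  (c) The claim is a tort claim, not a property claim, so one alternative holds. The exception is not triggered, since the defendant resides in Varria, not Velston. Met.
  (d) The plaintiff resides in Varria, not Velston. Not met.
  (e) The plaintiff resides in Varria, which is not Velston, so this disjunct is met. Satisfied.
  → No jurisdiction.
Courts with jurisdiction: the Varria High Bench — 1 in total.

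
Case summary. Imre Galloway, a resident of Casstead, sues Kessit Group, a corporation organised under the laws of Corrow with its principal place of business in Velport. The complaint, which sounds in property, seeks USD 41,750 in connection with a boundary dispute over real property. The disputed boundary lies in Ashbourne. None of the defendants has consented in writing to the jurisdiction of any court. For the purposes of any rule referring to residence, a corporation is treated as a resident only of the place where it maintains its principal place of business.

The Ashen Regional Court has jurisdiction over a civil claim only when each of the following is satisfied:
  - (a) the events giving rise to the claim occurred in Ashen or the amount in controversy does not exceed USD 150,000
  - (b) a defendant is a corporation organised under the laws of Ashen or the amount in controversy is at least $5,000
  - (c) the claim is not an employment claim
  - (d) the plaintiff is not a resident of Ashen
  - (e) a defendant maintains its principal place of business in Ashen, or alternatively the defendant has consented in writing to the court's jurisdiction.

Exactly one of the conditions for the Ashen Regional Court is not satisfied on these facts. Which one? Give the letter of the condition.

(e)

The Ashen Regional Court:
  (a) The amount in controversy is USD 41,750, within the USD 150,000 ceiling — that alternative is enough. Met.
  (b) The amount in controversy is $41,750, which meets the 5,000 dollars floor, so this disjunct is met. Satisfied.
  (c) The claim is a property claim, not an employment claim. Satisfied.
  (d) The plaintiff resides in Casstead, which is not Ashen. Condition met.
  (e) The corporate defendant(s) have their principal place of business in Velport, not Ashen; no such written consent has been filed — none of the alternatives is met. Fails.
Only condition (e) fails.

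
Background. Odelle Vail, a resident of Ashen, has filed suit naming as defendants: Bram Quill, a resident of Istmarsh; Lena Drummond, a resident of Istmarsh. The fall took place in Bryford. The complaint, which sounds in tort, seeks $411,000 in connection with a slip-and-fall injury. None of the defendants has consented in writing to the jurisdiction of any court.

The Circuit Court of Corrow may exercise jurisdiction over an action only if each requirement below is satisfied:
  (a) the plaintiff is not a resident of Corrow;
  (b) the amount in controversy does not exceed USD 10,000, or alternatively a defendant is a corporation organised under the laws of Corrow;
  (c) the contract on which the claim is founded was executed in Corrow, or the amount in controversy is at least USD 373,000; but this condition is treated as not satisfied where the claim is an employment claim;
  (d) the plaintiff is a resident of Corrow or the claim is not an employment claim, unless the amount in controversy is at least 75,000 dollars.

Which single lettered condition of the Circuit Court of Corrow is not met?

The Circuit Court of Corrow:
  (a) The plaintiff resides in Ashen, which is not Corrow. Met.
  (b) The amount in controversy is USD 411,000, above the $10,000 ceiling; no defendant is a corporation — no alternative holds. Condition not met.
  (c) The amount in controversy is $411,000, which meets the $373,000 floor, which satisfies one of the alternatives. The exception is not triggered, since the claim is a tort claim, not an employment claim. Condition met.
  (d) The claim is a tort claim, not an employment claim, so this disjunct is met. Condition met.
Only condition (b) fails.

(b)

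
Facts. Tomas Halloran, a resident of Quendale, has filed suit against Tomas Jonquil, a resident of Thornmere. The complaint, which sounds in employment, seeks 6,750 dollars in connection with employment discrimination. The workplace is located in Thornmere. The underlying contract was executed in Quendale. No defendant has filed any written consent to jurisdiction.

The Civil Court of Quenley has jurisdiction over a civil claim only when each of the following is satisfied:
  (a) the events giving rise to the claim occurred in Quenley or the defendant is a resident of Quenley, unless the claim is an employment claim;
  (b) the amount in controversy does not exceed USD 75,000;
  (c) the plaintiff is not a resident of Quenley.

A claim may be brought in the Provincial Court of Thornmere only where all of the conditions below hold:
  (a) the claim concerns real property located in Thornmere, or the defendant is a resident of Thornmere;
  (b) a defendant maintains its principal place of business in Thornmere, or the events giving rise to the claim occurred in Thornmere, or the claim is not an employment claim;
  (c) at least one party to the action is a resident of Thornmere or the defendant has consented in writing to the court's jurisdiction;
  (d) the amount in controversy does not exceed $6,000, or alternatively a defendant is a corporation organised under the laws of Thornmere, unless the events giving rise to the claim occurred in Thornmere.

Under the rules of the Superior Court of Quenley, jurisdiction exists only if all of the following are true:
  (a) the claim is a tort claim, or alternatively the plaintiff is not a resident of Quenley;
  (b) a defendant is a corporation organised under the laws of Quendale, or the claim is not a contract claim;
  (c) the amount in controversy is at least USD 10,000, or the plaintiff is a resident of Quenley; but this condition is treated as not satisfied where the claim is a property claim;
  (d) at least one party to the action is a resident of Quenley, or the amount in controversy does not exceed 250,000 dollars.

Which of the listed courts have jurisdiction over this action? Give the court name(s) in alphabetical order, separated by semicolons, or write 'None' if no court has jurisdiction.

the Civil Court of Quenley; the Provincial Court of Thornmere

The Civil Court of Quenley:
  (a) The operative events occurred in Thornmere, not Quenley; the defendant resides in Thornmere, not Quenley — none of the alternatives is met. However, the claim is an employment claim, so the 'unless' proviso supplies this condition. Met.
  (b) The amount in controversy is USD 6,750, within the USD 75,000 ceiling. Condition met.
  (c) The plaintiff resides in Quendale, which is not Quenley. Condition met.
  → Jurisdiction lies.
The Provincial Court of Thornmere:
  (a) The defendant resides in Thornmere, so one alternative holds. Condition met.
  (b) The operative events occurred in Thornmere, so one alternative holds. Satisfied.
  (c) Tomas Jonquil resides in Thornmere, so this disjunct is met. Met.
  (d) The amount in controversy is 6,750 dollars, above the $6,000 ceiling; no defendant is a corporation — every alternative fails. The proviso rescues it, though: the operative events occurred in Thornmere. Met.
  → All conditions met; jurisdiction exists.
The Superior Court of Quenley:
  (a) The plaintiff resides in Quendale, which is not Quenley, so one alternative holds. Met.
  (b) The claim is an employment claim, not a contract claim, so this disjunct is met. Condition met.
  (c) The amount in controversy is USD 6,750, below the USD 10,000 floor; the plaintiff resides in Quendale, not Quenley — no alternative holds. Not met.
  (d) The amount in controversy is $6,750, within the 250,000 dollars ceiling, which satisfies one of the alternatives. Condition met.
  → Not every requirement is met — no jurisdiction.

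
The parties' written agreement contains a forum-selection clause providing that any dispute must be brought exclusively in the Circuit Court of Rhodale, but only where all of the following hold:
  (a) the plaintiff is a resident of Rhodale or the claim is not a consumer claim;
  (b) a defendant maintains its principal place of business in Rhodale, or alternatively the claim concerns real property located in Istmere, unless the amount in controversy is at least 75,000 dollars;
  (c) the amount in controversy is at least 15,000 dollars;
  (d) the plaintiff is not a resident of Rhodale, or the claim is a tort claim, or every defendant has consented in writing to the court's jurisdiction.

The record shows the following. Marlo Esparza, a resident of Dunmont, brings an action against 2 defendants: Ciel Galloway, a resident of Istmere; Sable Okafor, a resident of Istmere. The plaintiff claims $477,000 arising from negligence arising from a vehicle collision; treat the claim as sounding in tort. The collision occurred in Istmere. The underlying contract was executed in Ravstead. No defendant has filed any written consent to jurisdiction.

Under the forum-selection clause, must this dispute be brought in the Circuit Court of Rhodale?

Yes

The Circuit Court of Rhodale:
  (a) The claim is a tort claim, not a consumer claim, so this disjunct is met. Satisfied.
  (b) No defendant is a corporation; the claim does not concern real property — every alternative fails. However, the amount in controversy is USD 477,000, which meets the USD 75,000 floor, so the 'unless' proviso supplies this condition. Condition met.
  (c) The amount in controversy is 477,000 dollars, which meets the 15,000 dollars floor. Condition met.
  (d) The plaintiff resides in Dunmont, which is not Rhodale, so this disjunct is met. Satisfied.
  → The clause applies.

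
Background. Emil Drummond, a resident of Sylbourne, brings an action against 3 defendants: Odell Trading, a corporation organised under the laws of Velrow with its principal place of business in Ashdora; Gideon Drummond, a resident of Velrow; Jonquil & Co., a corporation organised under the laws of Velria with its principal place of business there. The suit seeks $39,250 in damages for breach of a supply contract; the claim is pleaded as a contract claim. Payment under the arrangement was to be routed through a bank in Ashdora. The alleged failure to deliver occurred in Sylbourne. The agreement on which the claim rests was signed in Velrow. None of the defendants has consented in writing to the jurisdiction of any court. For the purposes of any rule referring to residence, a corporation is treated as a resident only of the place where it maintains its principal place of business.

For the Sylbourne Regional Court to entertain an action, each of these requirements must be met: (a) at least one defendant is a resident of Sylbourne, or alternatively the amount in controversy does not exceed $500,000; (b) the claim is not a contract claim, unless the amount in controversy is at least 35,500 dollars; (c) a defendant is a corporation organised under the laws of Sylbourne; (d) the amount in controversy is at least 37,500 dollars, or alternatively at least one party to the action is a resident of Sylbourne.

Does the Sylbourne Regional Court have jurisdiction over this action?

No

The Sylbourne Regional Court:
  (a) The amount in controversy is $39,250, within the $500,000 ceiling, so one alternative holds. Condition met.
  (b) The claim is a contract claim. However, the amount in controversy is 39,250 dollars, which meets the 35,500 dollars floor, so the 'unless' proviso supplies this condition. Condition met.
  (c) The corporate defendant(s) are organised in Velria, Velrow, not Sylbourne. Not satisfied.
  (d) The amount in controversy is $39,250, which meets the $37,500 floor, so this disjunct is met. Met.
  → No jurisdiction.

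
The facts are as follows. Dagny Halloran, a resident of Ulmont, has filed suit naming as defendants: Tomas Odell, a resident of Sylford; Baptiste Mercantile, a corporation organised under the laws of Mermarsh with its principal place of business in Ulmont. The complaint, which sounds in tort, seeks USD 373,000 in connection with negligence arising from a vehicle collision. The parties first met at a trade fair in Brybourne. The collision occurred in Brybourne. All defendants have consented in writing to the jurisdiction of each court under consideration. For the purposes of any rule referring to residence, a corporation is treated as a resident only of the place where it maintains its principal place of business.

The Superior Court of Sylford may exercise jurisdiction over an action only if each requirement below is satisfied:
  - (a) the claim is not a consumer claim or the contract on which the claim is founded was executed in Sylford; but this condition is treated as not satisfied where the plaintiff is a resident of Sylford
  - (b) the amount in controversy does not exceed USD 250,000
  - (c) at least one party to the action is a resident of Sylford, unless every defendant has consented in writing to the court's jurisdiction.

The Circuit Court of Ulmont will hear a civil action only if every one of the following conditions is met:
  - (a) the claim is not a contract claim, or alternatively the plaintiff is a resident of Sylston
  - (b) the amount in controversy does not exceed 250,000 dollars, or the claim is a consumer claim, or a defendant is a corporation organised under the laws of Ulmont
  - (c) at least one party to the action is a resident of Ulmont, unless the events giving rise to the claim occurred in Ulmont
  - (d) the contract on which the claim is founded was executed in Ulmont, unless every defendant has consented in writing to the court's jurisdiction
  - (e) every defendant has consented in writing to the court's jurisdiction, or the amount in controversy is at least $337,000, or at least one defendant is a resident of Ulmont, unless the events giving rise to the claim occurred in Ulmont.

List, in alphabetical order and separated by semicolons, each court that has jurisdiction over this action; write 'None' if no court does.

The Superior Court of Sylford:
  (a) The claim is a tort claim, not a consumer claim, so one alternative holds. And the carve-out is inapplicable — the plaintiff resides in Ulmont, not Sylford. Met.
  (b) The amount in controversy is 373,000 dollars, above the 250,000 dollars ceiling. Not satisfied.
  (c) Tomas Odell resides in Sylford. Met.
  → Not every requirement is met — no jurisdiction.
The Circuit Court of Ulmont:
  (a) The claim is a tort claim, not a contract claim, which satisfies one of the alternatives. Satisfied.
  (b) The amount in controversy is 373,000 dollars, above the USD 250,000 ceiling; the claim is a tort claim, not a consumer claim; the corporate defendant(s) are organised in Mermarsh, not Ulmont — every alternative fails. Condition not met.
  (c) Dagny Halloran resides in Ulmont. Satisfied.
  (d) No contract (and hence no place of execution) is alleged. The proviso rescues it, though: every defendant has filed written consent. Met.
  (e) Every defendant has filed written consent, which satisfies one of the alternatives. Satisfied.
  → No jurisdiction.

None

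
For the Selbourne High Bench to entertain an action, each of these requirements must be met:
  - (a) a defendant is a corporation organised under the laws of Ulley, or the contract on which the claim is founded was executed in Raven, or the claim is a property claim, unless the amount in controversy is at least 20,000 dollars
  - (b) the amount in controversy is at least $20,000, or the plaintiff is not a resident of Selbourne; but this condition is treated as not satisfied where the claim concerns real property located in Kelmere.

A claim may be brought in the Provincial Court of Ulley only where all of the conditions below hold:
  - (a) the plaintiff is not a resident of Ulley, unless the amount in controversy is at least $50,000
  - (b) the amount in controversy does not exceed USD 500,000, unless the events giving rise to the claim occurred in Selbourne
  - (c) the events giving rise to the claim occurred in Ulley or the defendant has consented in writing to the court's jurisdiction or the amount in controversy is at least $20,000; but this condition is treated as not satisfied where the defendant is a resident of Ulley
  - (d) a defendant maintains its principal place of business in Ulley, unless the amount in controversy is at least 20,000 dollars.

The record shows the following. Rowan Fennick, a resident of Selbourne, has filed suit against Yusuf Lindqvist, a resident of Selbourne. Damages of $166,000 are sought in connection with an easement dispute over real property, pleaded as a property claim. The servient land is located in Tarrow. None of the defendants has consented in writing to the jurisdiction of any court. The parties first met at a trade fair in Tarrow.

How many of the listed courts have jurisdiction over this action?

2

The Selbourne High Bench:
  (a) The claim is a property claim — that alternative is enough. Met.
  (b) The amount in controversy is USD 166,000, which meets the 20,000 dollars floor, which satisfies one of the alternatives. The carve-out does not apply: the property lies in Tarrow, not Kelmere. Satisfied.
  → All conditions met; jurisdiction exists.
The Provincial Court of Ulley:
  (a) The plaintiff resides in Selbourne, which is not Ulley. Condition met.
  (b) The amount in controversy is 166,000 dollars, within the 500,000 dollars ceiling. Satisfied.
  (c) The amount in controversy is 166,000 dollars, which meets the $20,000 floor — that alternative is enough. The exception is not triggered, since the defendant resides in Selbourne, not Ulley. Condition met.
  (d) No defendant is a corporation. However, the amount in controversy is $166,000, which meets the $20,000 floor, so the 'unless' proviso supplies this condition. Condition met.
  → Every requirement is satisfied — jurisdiction.
Courts with jurisdiction: the Selbourne High Bench, the Provincial Court of Ulley — 2 in total.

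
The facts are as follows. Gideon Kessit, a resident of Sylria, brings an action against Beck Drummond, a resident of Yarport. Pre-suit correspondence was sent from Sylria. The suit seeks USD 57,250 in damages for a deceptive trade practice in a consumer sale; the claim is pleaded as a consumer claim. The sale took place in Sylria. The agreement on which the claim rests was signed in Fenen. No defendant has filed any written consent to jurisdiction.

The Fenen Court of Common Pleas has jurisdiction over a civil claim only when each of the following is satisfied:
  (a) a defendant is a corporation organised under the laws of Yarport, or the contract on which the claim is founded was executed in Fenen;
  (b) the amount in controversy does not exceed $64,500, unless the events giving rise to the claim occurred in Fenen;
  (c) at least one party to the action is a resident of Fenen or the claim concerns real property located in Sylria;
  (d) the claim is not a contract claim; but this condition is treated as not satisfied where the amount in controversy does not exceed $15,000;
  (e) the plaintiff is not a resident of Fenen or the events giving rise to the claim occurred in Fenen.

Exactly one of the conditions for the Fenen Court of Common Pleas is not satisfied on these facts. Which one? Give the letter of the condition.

(c)

The Fenen Court of Common Pleas:
  (a) The contract was executed in Fenen, which satisfies one of the alternatives. Met.
  (b) The amount in controversy is 57,250 dollars, within the USD 64,500 ceiling. Satisfied.
  (c) No party resides in Fenen; the claim does not concern real property — no alternative holds. Fails.
  (d) The claim is a consumer claim, not a contract claim. The carve-out does not apply: the amount in controversy is 57,250 dollars, above the $15,000 ceiling. Condition met.
  (e) The plaintiff resides in Sylria, which is not Fenen — that alternative is enough. Condition met.
Only condition (c) fails.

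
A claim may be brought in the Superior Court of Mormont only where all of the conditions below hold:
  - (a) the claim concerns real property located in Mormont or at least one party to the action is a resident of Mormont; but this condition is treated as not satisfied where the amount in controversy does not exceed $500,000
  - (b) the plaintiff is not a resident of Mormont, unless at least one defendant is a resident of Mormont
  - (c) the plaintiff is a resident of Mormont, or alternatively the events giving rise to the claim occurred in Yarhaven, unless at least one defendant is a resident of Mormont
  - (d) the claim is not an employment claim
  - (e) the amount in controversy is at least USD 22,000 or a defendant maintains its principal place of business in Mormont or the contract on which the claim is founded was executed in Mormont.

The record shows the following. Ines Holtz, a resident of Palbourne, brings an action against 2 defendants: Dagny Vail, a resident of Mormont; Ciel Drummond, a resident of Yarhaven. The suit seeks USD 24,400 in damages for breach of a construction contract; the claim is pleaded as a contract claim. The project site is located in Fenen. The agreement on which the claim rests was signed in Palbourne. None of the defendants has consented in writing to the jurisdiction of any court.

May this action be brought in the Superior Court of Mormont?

No

The Superior Court of Mormont:
  (a) Dagny Vail resides in Mormont — that alternative is enough. However, the amount in controversy is $24,400, within the $500,000 ceiling, which falls within the stated exception and so defeats the condition. Not satisfied.
  (b) The plaintiff resides in Palbourne, which is not Mormont. Met.
  (c) The plaintiff resides in Palbourne, not Mormont; the operative events occurred in Fenen, not Yarhaven — every alternative fails. However, Dagny Vail resides in Mormont, so the 'unless' proviso supplies this condition. Met.
  (d) The claim is a contract claim, not an employment claim. Satisfied.
  (e) The amount in controversy is $24,400, which meets the $22,000 floor, which satisfies one of the alternatives. Condition met.
  → No jurisdiction.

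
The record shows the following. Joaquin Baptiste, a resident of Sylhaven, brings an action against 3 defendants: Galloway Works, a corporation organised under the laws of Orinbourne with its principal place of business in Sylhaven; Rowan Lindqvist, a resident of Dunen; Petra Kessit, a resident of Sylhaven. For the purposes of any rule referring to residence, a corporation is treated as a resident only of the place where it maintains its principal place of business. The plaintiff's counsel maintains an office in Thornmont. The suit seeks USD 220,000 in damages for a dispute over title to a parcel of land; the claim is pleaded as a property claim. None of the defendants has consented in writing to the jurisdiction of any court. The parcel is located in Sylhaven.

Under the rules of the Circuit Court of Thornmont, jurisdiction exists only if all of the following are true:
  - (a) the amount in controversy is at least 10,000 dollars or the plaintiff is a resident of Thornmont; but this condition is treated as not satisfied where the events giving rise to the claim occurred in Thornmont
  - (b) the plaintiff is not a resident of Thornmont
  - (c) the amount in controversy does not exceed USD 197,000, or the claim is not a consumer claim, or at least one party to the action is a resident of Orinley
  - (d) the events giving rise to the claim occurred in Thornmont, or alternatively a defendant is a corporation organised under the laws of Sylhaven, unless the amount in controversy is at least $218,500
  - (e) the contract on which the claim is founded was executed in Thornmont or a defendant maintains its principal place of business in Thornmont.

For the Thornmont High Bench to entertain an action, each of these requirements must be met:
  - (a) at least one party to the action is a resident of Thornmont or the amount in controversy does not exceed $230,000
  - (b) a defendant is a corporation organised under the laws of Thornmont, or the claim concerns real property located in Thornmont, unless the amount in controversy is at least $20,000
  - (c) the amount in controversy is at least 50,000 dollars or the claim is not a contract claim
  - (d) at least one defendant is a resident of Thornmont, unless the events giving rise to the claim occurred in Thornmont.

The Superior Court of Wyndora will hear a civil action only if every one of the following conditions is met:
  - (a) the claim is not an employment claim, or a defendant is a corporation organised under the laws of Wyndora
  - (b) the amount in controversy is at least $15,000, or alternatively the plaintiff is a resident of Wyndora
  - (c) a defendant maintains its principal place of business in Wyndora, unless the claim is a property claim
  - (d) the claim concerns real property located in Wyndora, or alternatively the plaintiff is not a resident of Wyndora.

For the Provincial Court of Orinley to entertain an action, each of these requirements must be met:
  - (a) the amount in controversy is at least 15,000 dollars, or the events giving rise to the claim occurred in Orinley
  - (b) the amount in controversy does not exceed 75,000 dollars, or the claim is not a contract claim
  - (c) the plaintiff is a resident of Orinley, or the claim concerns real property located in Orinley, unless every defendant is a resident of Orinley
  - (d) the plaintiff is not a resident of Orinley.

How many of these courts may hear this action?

1

The Circuit Court of Thornmont:
  (a) The amount in controversy is USD 220,000, which meets the 10,000 dollars floor, so one alternative holds. The exception is not triggered, since the operative events occurred in Sylhaven, not Thornmont. Satisfied.
  (b) The plaintiff resides in Sylhaven, which is not Thornmont. Met.
  (c) The claim is a property claim, not a consumer claim — that alternative is enough. Met.
  (d) The operative events occurred in Sylhaven, not Thornmont; the corporate defendant(s) are organised in Orinbourne, not Sylhaven — no alternative holds. But the amount in controversy is USD 220,000, which meets the $218,500 floor, and the 'unless' clause therefore excuses the requirement. Met.
  (e) No contract (and hence no place of execution) is alleged; the corporate defendant(s) have their principal place of business in Sylhaven, not Thornmont — none of the alternatives is met. Not satisfied.
  → Not every requirement is met — no jurisdiction.
The Thornmont High Bench:
  (a) The amount in controversy is 220,000 dollars, within the 230,000 dollars ceiling — that alternative is enough. Condition met.
  (b) The corporate defendant(s) are organised in Orinbourne, not Thornmont; the property lies in Sylhaven, not Thornmont — every alternative fails. But the amount in controversy is $220,000, which meets the USD 20,000 floor, and the 'unless' clause therefore excuses the requirement. Satisfied.
  (c) The amount in controversy is USD 220,000, which meets the 50,000 dollars floor, so this disjunct is met. Satisfied.
  (d) No defendant resides in Thornmont (they reside in Sylhaven, Dunen, Sylhaven). Nor does the 'unless' clause help: the operative events occurred in Sylhaven, not Thornmont. Fails.
  → At least one condition fails; no jurisdiction.
The Superior Court of Wyndora:
  (a) The claim is a property claim, not an employment claim, so this disjunct is met. Satisfied.
  (b) The amount in controversy is 220,000 dollars, which meets the USD 15,000 floor, so this disjunct is met. Satisfied.
  (c) The corporate defendant(s) have their principal place of business in Sylhaven, not Wyndora. The proviso rescues it, though: the claim is a property claim. Condition met.
  (d) The plaintiff resides in Sylhaven, which is not Wyndora, so one alternative holds. Met.
  → Jurisdiction lies.
The Provincial Court of Orinley:
  (a) The amount in controversy is USD 220,000, which meets the $15,000 floor, so one alternative holds. Met.
  (b) The claim is a property claim, not a contract claim, which satisfies one of the alternatives. Satisfied.
  (c) The plaintiff resides in Sylhaven, not Orinley; the property lies in Sylhaven, not Orinley — no alternative holds. The proviso offers no rescue either, since the defendants reside as follows — Galloway Works in Sylhaven, Rowan Lindqvist in Dunen, Petra Kessit in Sylhaven — not all in Orinley. Fails.
  (d) The plaintiff resides in Sylhaven, which is not Orinley. Condition met.
  → Not every requirement is met — no jurisdiction.
Courts with jurisdiction: the Superior Court of Wyndora — 1 in total.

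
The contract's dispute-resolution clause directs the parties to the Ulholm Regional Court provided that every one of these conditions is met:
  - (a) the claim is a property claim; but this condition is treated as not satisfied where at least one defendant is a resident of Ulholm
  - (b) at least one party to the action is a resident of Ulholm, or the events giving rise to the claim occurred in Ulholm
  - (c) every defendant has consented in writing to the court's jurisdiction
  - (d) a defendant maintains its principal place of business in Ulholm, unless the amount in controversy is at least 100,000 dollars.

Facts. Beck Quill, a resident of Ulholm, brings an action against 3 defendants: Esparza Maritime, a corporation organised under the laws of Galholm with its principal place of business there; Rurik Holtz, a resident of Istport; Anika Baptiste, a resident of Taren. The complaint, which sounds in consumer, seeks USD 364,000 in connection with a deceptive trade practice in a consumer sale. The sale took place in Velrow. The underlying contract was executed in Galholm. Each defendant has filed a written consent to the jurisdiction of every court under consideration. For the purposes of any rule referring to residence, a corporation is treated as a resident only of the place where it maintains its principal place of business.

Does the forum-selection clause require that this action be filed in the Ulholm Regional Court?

The Ulholm Regional Court:
  (a) The claim is a consumer claim, not a property claim. Not met.
  (b) Beck Quill resides in Ulholm, so this disjunct is met. Satisfied.
  (c) Every defendant has filed written consent. Met.
  (d) The corporate defendant(s) have their principal place of business in Galholm, not Ulholm. The proviso rescues it, though: the amount in controversy is 364,000 dollars, which meets the USD 100,000 floor. Satisfied.
  → Forum clause is not triggered.

No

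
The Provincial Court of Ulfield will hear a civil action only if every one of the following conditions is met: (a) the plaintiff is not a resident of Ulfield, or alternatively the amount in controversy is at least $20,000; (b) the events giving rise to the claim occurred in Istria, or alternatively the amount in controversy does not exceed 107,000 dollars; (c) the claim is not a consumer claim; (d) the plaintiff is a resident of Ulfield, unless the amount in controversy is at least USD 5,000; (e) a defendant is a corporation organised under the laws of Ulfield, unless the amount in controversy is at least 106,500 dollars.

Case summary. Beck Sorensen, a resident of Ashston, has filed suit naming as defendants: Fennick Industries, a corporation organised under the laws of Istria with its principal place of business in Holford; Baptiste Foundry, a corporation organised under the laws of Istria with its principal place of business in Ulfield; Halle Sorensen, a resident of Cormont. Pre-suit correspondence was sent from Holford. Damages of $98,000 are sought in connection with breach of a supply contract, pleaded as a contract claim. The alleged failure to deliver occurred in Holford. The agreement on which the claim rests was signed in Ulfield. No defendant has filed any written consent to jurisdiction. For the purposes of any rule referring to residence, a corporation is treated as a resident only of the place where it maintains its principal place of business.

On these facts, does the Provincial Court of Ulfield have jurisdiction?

No

The Provincial Court of Ulfield:
  (a) The plaintiff resides in Ashston, which is not Ulfield, so this disjunct is met. Met.
  (b) The amount in controversy is 98,000 dollars, within the USD 107,000 ceiling, so one alternative holds. Met.
  (c) The claim is a contract claim, not a consumer claim. Met.
  (d) The plaintiff resides in Ashston, not Ulfield. However, the amount in controversy is 98,000 dollars, which meets the 5,000 dollars floor, so the 'unless' proviso supplies this condition. Met.
  (e) The corporate defendant(s) are organised in Istria, not Ulfield. The proviso offers no rescue either, since the amount in controversy is 98,000 dollars, below the $106,500 floor. Not met.
  → The court lacks jurisdiction.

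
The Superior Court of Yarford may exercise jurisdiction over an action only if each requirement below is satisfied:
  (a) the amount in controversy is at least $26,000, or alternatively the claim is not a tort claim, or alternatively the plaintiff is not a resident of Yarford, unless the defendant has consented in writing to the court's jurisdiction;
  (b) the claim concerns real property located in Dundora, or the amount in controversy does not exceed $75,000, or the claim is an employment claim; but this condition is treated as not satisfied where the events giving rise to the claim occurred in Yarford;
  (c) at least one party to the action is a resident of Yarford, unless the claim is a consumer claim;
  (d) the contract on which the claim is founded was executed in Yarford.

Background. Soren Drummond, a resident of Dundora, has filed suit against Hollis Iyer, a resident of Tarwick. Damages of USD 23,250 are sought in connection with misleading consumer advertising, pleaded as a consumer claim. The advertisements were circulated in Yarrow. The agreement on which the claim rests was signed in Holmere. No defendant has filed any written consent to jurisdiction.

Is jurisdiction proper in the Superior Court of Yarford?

No

The Superior Court of Yarford:
  (a) The claim is a consumer claim, not a tort claim, which satisfies one of the alternatives. Condition met.
  (b) The amount in controversy is USD 23,250, within the 75,000 dollars ceiling, which satisfies one of the alternatives. And the carve-out is inapplicable — the operative events occurred in Yarrow, not Yarford. Condition met.
  (c) No party resides in Yarford. The proviso rescues it, though: the claim is a consumer claim. Condition met.
  (d) The contract was executed in Holmere, not Yarford. Fails.
  → At least one condition fails; no jurisdiction.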